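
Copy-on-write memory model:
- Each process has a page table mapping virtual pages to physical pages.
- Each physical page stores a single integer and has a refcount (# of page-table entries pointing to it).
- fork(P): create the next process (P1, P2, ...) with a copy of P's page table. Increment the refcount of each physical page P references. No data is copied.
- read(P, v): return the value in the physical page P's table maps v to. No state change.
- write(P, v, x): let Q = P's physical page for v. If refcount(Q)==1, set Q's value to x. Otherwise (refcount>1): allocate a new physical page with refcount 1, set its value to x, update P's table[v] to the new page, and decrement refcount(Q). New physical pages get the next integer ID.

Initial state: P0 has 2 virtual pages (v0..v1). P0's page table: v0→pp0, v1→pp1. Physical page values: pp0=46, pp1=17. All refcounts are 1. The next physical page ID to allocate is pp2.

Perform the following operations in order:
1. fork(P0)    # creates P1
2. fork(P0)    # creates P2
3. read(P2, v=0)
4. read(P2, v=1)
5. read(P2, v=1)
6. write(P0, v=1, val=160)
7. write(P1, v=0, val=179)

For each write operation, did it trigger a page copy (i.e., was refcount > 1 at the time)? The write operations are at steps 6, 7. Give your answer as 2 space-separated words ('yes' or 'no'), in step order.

Op 1: fork(P0) -> P1. 2 ppages; refcounts: pp0:2 pp1:2
Op 2: fork(P0) -> P2. 2 ppages; refcounts: pp0:3 pp1:3
Op 3: read(P2, v0) -> 46. No state change.
Op 4: read(P2, v1) -> 17. No state change.
Op 5: read(P2, v1) -> 17. No state change.
Op 6: write(P0, v1, 160). refcount(pp1)=3>1 -> COPY to pp2. 3 ppages; refcounts: pp0:3 pp1:2 pp2:1
Op 7: write(P1, v0, 179). refcount(pp0)=3>1 -> COPY to pp3. 4 ppages; refcounts: pp0:2 pp1:2 pp2:1 pp3:1

yes yes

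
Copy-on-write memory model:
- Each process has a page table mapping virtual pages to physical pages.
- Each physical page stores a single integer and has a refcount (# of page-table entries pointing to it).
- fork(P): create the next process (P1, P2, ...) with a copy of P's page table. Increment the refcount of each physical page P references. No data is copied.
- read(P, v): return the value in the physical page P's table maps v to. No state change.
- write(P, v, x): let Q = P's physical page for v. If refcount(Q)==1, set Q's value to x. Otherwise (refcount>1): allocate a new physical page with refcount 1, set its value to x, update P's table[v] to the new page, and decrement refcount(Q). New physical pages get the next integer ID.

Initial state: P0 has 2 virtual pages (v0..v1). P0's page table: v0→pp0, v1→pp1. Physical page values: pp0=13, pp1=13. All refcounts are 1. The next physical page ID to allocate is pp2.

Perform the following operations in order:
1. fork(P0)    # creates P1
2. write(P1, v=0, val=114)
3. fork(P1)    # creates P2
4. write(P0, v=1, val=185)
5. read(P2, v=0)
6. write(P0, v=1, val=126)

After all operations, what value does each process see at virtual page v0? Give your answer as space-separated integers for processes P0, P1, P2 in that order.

Op 1: fork(P0) -> P1. 2 ppages; refcounts: pp0:2 pp1:2
Op 2: write(P1, v0, 114). refcount(pp0)=2>1 -> COPY to pp2. 3 ppages; refcounts: pp0:1 pp1:2 pp2:1
Op 3: fork(P1) -> P2. 3 ppages; refcounts: pp0:1 pp1:3 pp2:2
Op 4: write(P0, v1, 185). refcount(pp1)=3>1 -> COPY to pp3. 4 ppages; refcounts: pp0:1 pp1:2 pp2:2 pp3:1
Op 5: read(P2, v0) -> 114. No state change.
Op 6: write(P0, v1, 126). refcount(pp3)=1 -> write in place. 4 ppages; refcounts: pp0:1 pp1:2 pp2:2 pp3:1
P0: v0 -> pp0 = 13
P1: v0 -> pp2 = 114
P2: v0 -> pp2 = 114

Answer: 13 114 114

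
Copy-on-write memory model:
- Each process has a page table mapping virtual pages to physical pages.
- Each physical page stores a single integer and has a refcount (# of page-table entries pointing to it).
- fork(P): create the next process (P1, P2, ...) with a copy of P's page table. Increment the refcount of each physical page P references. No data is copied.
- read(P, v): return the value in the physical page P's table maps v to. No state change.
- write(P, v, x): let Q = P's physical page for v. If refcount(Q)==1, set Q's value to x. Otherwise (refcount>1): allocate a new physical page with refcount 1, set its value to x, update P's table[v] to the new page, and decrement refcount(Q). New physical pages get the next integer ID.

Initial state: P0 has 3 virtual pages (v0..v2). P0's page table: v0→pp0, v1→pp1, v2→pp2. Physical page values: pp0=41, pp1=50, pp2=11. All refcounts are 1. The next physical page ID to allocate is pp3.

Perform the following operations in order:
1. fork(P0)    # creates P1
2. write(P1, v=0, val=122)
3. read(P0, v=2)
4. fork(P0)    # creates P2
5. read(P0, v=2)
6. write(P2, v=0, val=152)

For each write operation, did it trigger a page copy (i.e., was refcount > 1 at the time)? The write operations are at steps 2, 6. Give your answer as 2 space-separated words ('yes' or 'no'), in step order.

Op 1: fork(P0) -> P1. 3 ppages; refcounts: pp0:2 pp1:2 pp2:2
Op 2: write(P1, v0, 122). refcount(pp0)=2>1 -> COPY to pp3. 4 ppages; refcounts: pp0:1 pp1:2 pp2:2 pp3:1
Op 3: read(P0, v2) -> 11. No state change.
Op 4: fork(P0) -> P2. 4 ppages; refcounts: pp0:2 pp1:3 pp2:3 pp3:1
Op 5: read(P0, v2) -> 11. No state change.
Op 6: write(P2, v0, 152). refcount(pp0)=2>1 -> COPY to pp4. 5 ppages; refcounts: pp0:1 pp1:3 pp2:3 pp3:1 pp4:1

yes yes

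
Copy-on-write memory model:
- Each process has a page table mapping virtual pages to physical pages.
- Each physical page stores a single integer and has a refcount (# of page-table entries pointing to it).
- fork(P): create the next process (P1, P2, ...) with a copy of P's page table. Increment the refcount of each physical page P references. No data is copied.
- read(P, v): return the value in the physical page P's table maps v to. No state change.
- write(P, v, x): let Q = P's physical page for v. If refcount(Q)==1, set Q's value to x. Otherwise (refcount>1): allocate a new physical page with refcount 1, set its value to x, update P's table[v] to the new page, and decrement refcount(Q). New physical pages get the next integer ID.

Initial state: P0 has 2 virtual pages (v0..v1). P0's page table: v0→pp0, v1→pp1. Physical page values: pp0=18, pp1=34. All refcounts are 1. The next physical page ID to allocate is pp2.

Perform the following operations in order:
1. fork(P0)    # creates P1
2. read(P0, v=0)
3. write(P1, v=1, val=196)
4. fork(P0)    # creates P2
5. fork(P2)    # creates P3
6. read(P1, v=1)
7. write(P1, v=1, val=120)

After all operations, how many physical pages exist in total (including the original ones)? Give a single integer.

Op 1: fork(P0) -> P1. 2 ppages; refcounts: pp0:2 pp1:2
Op 2: read(P0, v0) -> 18. No state change.
Op 3: write(P1, v1, 196). refcount(pp1)=2>1 -> COPY to pp2. 3 ppages; refcounts: pp0:2 pp1:1 pp2:1
Op 4: fork(P0) -> P2. 3 ppages; refcounts: pp0:3 pp1:2 pp2:1
Op 5: fork(P2) -> P3. 3 ppages; refcounts: pp0:4 pp1:3 pp2:1
Op 6: read(P1, v1) -> 196. No state change.
Op 7: write(P1, v1, 120). refcount(pp2)=1 -> write in place. 3 ppages; refcounts: pp0:4 pp1:3 pp2:1

Answer: 3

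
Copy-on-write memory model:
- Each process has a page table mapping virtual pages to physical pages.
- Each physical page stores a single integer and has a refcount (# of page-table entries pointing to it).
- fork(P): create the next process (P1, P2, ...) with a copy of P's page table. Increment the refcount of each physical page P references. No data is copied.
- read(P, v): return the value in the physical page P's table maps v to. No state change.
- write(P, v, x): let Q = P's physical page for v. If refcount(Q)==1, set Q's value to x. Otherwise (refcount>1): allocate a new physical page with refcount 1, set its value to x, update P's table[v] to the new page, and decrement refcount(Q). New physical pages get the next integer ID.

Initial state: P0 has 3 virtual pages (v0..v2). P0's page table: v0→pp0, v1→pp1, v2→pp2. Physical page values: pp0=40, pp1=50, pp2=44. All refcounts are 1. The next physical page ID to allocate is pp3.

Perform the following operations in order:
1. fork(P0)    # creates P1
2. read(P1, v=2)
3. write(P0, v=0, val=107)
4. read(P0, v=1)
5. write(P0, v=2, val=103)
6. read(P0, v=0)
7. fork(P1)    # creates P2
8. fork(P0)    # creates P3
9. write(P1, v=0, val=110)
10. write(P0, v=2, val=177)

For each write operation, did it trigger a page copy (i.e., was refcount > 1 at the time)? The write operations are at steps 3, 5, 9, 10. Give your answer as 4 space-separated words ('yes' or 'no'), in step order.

Op 1: fork(P0) -> P1. 3 ppages; refcounts: pp0:2 pp1:2 pp2:2
Op 2: read(P1, v2) -> 44. No state change.
Op 3: write(P0, v0, 107). refcount(pp0)=2>1 -> COPY to pp3. 4 ppages; refcounts: pp0:1 pp1:2 pp2:2 pp3:1
Op 4: read(P0, v1) -> 50. No state change.
Op 5: write(P0, v2, 103). refcount(pp2)=2>1 -> COPY to pp4. 5 ppages; refcounts: pp0:1 pp1:2 pp2:1 pp3:1 pp4:1
Op 6: read(P0, v0) -> 107. No state change.
Op 7: fork(P1) -> P2. 5 ppages; refcounts: pp0:2 pp1:3 pp2:2 pp3:1 pp4:1
Op 8: fork(P0) -> P3. 5 ppages; refcounts: pp0:2 pp1:4 pp2:2 pp3:2 pp4:2
Op 9: write(P1, v0, 110). refcount(pp0)=2>1 -> COPY to pp5. 6 ppages; refcounts: pp0:1 pp1:4 pp2:2 pp3:2 pp4:2 pp5:1
Op 10: write(P0, v2, 177). refcount(pp4)=2>1 -> COPY to pp6. 7 ppages; refcounts: pp0:1 pp1:4 pp2:2 pp3:2 pp4:1 pp5:1 pp6:1

yes yes yes yes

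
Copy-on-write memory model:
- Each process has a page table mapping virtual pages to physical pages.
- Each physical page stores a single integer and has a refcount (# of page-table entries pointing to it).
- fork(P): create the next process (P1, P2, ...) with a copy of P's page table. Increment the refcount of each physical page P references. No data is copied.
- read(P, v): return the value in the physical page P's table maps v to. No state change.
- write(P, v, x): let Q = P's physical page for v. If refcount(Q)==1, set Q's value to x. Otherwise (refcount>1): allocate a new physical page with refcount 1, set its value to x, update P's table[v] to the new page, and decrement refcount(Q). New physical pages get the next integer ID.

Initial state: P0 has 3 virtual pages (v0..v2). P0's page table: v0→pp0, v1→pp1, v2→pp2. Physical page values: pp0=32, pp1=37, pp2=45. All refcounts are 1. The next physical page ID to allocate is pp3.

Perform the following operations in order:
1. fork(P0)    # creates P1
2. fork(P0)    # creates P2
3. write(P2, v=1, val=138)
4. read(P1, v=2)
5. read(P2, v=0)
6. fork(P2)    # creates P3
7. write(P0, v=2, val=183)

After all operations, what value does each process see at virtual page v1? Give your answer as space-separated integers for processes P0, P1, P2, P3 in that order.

Op 1: fork(P0) -> P1. 3 ppages; refcounts: pp0:2 pp1:2 pp2:2
Op 2: fork(P0) -> P2. 3 ppages; refcounts: pp0:3 pp1:3 pp2:3
Op 3: write(P2, v1, 138). refcount(pp1)=3>1 -> COPY to pp3. 4 ppages; refcounts: pp0:3 pp1:2 pp2:3 pp3:1
Op 4: read(P1, v2) -> 45. No state change.
Op 5: read(P2, v0) -> 32. No state change.
Op 6: fork(P2) -> P3. 4 ppages; refcounts: pp0:4 pp1:2 pp2:4 pp3:2
Op 7: write(P0, v2, 183). refcount(pp2)=4>1 -> COPY to pp4. 5 ppages; refcounts: pp0:4 pp1:2 pp2:3 pp3:2 pp4:1
P0: v1 -> pp1 = 37
P1: v1 -> pp1 = 37
P2: v1 -> pp3 = 138
P3: v1 -> pp3 = 138

Answer: 37 37 138 138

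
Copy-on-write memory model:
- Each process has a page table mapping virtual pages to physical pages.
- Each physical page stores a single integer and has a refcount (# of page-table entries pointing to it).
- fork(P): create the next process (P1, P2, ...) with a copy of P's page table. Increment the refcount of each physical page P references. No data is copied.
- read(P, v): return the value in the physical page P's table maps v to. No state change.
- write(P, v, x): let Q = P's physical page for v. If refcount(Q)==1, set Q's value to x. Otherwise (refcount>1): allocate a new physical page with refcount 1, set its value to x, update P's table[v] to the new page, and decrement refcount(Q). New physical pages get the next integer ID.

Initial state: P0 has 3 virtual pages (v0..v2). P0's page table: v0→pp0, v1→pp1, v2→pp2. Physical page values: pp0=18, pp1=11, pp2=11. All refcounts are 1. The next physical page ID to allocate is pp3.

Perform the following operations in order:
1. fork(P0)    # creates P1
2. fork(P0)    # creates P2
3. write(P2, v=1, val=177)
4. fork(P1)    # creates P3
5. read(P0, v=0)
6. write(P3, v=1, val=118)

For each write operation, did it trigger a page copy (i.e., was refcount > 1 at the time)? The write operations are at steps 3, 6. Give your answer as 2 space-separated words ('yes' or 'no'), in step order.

Op 1: fork(P0) -> P1. 3 ppages; refcounts: pp0:2 pp1:2 pp2:2
Op 2: fork(P0) -> P2. 3 ppages; refcounts: pp0:3 pp1:3 pp2:3
Op 3: write(P2, v1, 177). refcount(pp1)=3>1 -> COPY to pp3. 4 ppages; refcounts: pp0:3 pp1:2 pp2:3 pp3:1
Op 4: fork(P1) -> P3. 4 ppages; refcounts: pp0:4 pp1:3 pp2:4 pp3:1
Op 5: read(P0, v0) -> 18. No state change.
Op 6: write(P3, v1, 118). refcount(pp1)=3>1 -> COPY to pp4. 5 ppages; refcounts: pp0:4 pp1:2 pp2:4 pp3:1 pp4:1

yes yes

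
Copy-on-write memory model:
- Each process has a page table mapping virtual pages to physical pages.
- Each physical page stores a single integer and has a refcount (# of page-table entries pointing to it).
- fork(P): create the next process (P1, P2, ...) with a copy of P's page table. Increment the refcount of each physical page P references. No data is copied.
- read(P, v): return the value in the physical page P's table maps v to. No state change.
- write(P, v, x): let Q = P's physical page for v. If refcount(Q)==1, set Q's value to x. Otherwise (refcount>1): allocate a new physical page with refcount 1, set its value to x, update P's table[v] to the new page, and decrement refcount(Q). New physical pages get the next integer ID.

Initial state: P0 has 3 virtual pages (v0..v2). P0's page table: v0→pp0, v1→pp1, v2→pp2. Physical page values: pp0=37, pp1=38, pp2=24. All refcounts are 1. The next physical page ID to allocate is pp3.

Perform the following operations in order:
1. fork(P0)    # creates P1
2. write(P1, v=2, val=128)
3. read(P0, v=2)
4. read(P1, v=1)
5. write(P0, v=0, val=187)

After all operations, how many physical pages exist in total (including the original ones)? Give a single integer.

Answer: 5

Derivation:
Op 1: fork(P0) -> P1. 3 ppages; refcounts: pp0:2 pp1:2 pp2:2
Op 2: write(P1, v2, 128). refcount(pp2)=2>1 -> COPY to pp3. 4 ppages; refcounts: pp0:2 pp1:2 pp2:1 pp3:1
Op 3: read(P0, v2) -> 24. No state change.
Op 4: read(P1, v1) -> 38. No state change.
Op 5: write(P0, v0, 187). refcount(pp0)=2>1 -> COPY to pp4. 5 ppages; refcounts: pp0:1 pp1:2 pp2:1 pp3:1 pp4:1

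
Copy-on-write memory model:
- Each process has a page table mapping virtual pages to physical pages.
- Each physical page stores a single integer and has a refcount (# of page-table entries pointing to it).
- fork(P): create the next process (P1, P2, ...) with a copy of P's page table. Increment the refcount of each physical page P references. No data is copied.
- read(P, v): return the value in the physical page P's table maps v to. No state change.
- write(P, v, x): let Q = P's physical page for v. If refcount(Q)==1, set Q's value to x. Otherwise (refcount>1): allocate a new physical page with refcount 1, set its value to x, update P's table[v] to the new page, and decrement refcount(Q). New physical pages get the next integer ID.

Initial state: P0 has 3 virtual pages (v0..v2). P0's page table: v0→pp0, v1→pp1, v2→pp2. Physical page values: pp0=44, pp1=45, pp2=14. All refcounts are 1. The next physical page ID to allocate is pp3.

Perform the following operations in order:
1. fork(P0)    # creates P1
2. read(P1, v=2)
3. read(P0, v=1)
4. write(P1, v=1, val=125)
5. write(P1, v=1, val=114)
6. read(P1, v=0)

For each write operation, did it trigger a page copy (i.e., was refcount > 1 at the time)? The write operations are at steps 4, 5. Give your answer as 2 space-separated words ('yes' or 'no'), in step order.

Op 1: fork(P0) -> P1. 3 ppages; refcounts: pp0:2 pp1:2 pp2:2
Op 2: read(P1, v2) -> 14. No state change.
Op 3: read(P0, v1) -> 45. No state change.
Op 4: write(P1, v1, 125). refcount(pp1)=2>1 -> COPY to pp3. 4 ppages; refcounts: pp0:2 pp1:1 pp2:2 pp3:1
Op 5: write(P1, v1, 114). refcount(pp3)=1 -> write in place. 4 ppages; refcounts: pp0:2 pp1:1 pp2:2 pp3:1
Op 6: read(P1, v0) -> 44. No state change.

yes no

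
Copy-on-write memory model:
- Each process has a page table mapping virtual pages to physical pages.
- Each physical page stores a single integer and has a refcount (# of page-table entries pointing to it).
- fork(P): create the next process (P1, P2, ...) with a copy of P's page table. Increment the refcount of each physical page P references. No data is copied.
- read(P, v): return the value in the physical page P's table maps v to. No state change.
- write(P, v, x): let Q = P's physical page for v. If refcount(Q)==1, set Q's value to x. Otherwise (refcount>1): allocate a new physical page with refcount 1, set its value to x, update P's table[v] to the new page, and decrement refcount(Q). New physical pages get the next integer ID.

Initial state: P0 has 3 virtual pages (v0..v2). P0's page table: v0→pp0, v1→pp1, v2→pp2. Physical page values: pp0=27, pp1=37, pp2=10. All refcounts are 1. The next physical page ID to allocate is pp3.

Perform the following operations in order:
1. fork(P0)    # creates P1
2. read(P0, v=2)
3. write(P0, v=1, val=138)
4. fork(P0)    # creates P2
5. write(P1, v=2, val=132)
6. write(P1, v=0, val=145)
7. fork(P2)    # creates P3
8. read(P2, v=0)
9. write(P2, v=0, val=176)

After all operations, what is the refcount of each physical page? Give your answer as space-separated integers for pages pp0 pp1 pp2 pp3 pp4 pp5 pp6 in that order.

Answer: 2 1 3 3 1 1 1

Derivation:
Op 1: fork(P0) -> P1. 3 ppages; refcounts: pp0:2 pp1:2 pp2:2
Op 2: read(P0, v2) -> 10. No state change.
Op 3: write(P0, v1, 138). refcount(pp1)=2>1 -> COPY to pp3. 4 ppages; refcounts: pp0:2 pp1:1 pp2:2 pp3:1
Op 4: fork(P0) -> P2. 4 ppages; refcounts: pp0:3 pp1:1 pp2:3 pp3:2
Op 5: write(P1, v2, 132). refcount(pp2)=3>1 -> COPY to pp4. 5 ppages; refcounts: pp0:3 pp1:1 pp2:2 pp3:2 pp4:1
Op 6: write(P1, v0, 145). refcount(pp0)=3>1 -> COPY to pp5. 6 ppages; refcounts: pp0:2 pp1:1 pp2:2 pp3:2 pp4:1 pp5:1
Op 7: fork(P2) -> P3. 6 ppages; refcounts: pp0:3 pp1:1 pp2:3 pp3:3 pp4:1 pp5:1
Op 8: read(P2, v0) -> 27. No state change.
Op 9: write(P2, v0, 176). refcount(pp0)=3>1 -> COPY to pp6. 7 ppages; refcounts: pp0:2 pp1:1 pp2:3 pp3:3 pp4:1 pp5:1 pp6:1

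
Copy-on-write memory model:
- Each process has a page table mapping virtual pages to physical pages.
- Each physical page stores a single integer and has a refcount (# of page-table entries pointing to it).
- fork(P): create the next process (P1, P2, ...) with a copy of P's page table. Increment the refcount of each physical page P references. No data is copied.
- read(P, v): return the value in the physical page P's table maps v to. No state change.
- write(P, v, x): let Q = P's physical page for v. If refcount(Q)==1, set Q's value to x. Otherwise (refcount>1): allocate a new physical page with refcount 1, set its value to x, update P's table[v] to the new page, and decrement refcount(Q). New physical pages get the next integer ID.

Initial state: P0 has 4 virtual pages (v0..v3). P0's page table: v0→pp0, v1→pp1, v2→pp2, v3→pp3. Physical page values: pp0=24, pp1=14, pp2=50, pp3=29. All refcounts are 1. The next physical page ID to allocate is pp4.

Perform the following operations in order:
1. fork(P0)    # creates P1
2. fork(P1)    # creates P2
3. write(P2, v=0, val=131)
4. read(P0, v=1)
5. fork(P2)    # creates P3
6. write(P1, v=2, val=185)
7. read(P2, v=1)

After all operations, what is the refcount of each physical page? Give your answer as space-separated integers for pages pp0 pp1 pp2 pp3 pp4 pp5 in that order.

Answer: 2 4 3 4 2 1

Derivation:
Op 1: fork(P0) -> P1. 4 ppages; refcounts: pp0:2 pp1:2 pp2:2 pp3:2
Op 2: fork(P1) -> P2. 4 ppages; refcounts: pp0:3 pp1:3 pp2:3 pp3:3
Op 3: write(P2, v0, 131). refcount(pp0)=3>1 -> COPY to pp4. 5 ppages; refcounts: pp0:2 pp1:3 pp2:3 pp3:3 pp4:1
Op 4: read(P0, v1) -> 14. No state change.
Op 5: fork(P2) -> P3. 5 ppages; refcounts: pp0:2 pp1:4 pp2:4 pp3:4 pp4:2
Op 6: write(P1, v2, 185). refcount(pp2)=4>1 -> COPY to pp5. 6 ppages; refcounts: pp0:2 pp1:4 pp2:3 pp3:4 pp4:2 pp5:1
Op 7: read(P2, v1) -> 14. No state change.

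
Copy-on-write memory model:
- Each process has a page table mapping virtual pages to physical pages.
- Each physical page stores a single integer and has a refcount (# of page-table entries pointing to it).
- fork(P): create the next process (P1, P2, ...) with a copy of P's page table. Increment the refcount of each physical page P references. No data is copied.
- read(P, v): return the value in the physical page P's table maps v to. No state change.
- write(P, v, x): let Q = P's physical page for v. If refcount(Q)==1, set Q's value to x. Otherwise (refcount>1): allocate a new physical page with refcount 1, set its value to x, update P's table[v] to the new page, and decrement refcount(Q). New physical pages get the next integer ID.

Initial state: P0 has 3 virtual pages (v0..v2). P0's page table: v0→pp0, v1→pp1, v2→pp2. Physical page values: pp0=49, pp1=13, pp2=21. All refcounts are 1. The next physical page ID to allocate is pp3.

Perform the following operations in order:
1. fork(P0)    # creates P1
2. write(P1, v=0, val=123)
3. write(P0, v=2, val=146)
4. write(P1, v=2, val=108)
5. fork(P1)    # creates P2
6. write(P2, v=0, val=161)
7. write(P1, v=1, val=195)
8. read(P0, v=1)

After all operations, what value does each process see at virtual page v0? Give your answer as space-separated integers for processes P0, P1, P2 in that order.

Op 1: fork(P0) -> P1. 3 ppages; refcounts: pp0:2 pp1:2 pp2:2
Op 2: write(P1, v0, 123). refcount(pp0)=2>1 -> COPY to pp3. 4 ppages; refcounts: pp0:1 pp1:2 pp2:2 pp3:1
Op 3: write(P0, v2, 146). refcount(pp2)=2>1 -> COPY to pp4. 5 ppages; refcounts: pp0:1 pp1:2 pp2:1 pp3:1 pp4:1
Op 4: write(P1, v2, 108). refcount(pp2)=1 -> write in place. 5 ppages; refcounts: pp0:1 pp1:2 pp2:1 pp3:1 pp4:1
Op 5: fork(P1) -> P2. 5 ppages; refcounts: pp0:1 pp1:3 pp2:2 pp3:2 pp4:1
Op 6: write(P2, v0, 161). refcount(pp3)=2>1 -> COPY to pp5. 6 ppages; refcounts: pp0:1 pp1:3 pp2:2 pp3:1 pp4:1 pp5:1
Op 7: write(P1, v1, 195). refcount(pp1)=3>1 -> COPY to pp6. 7 ppages; refcounts: pp0:1 pp1:2 pp2:2 pp3:1 pp4:1 pp5:1 pp6:1
Op 8: read(P0, v1) -> 13. No state change.
P0: v0 -> pp0 = 49
P1: v0 -> pp3 = 123
P2: v0 -> pp5 = 161

Answer: 49 123 161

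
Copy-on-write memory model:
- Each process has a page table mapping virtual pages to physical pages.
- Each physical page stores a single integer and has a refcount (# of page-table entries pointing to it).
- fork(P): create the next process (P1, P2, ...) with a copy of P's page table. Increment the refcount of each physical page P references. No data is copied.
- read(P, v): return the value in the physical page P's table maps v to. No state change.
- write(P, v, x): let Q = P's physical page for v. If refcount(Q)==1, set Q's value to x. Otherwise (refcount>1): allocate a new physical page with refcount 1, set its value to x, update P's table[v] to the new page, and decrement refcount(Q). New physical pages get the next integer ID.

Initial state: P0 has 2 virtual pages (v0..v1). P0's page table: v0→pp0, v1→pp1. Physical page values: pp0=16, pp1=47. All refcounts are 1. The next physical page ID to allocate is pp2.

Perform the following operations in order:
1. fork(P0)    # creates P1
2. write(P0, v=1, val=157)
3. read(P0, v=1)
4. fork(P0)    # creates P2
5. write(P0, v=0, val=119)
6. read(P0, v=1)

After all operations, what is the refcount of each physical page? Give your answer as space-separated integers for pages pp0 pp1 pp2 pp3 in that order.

Answer: 2 1 2 1

Derivation:
Op 1: fork(P0) -> P1. 2 ppages; refcounts: pp0:2 pp1:2
Op 2: write(P0, v1, 157). refcount(pp1)=2>1 -> COPY to pp2. 3 ppages; refcounts: pp0:2 pp1:1 pp2:1
Op 3: read(P0, v1) -> 157. No state change.
Op 4: fork(P0) -> P2. 3 ppages; refcounts: pp0:3 pp1:1 pp2:2
Op 5: write(P0, v0, 119). refcount(pp0)=3>1 -> COPY to pp3. 4 ppages; refcounts: pp0:2 pp1:1 pp2:2 pp3:1
Op 6: read(P0, v1) -> 157. No state change.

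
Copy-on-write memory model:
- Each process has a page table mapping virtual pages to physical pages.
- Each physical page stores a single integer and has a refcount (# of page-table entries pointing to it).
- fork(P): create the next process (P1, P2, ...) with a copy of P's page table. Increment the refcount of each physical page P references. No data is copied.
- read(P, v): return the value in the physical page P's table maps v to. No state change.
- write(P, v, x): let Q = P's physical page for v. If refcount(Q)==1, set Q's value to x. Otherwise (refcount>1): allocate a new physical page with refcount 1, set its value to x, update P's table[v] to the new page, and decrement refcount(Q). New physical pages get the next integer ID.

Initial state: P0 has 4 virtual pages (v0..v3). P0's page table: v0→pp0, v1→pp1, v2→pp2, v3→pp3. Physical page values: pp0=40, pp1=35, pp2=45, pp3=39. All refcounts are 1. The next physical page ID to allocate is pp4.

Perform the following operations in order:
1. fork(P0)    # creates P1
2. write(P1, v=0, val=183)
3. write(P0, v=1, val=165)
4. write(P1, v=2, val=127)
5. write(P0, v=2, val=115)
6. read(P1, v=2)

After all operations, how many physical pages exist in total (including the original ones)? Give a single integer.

Op 1: fork(P0) -> P1. 4 ppages; refcounts: pp0:2 pp1:2 pp2:2 pp3:2
Op 2: write(P1, v0, 183). refcount(pp0)=2>1 -> COPY to pp4. 5 ppages; refcounts: pp0:1 pp1:2 pp2:2 pp3:2 pp4:1
Op 3: write(P0, v1, 165). refcount(pp1)=2>1 -> COPY to pp5. 6 ppages; refcounts: pp0:1 pp1:1 pp2:2 pp3:2 pp4:1 pp5:1
Op 4: write(P1, v2, 127). refcount(pp2)=2>1 -> COPY to pp6. 7 ppages; refcounts: pp0:1 pp1:1 pp2:1 pp3:2 pp4:1 pp5:1 pp6:1
Op 5: write(P0, v2, 115). refcount(pp2)=1 -> write in place. 7 ppages; refcounts: pp0:1 pp1:1 pp2:1 pp3:2 pp4:1 pp5:1 pp6:1
Op 6: read(P1, v2) -> 127. No state change.

Answer: 7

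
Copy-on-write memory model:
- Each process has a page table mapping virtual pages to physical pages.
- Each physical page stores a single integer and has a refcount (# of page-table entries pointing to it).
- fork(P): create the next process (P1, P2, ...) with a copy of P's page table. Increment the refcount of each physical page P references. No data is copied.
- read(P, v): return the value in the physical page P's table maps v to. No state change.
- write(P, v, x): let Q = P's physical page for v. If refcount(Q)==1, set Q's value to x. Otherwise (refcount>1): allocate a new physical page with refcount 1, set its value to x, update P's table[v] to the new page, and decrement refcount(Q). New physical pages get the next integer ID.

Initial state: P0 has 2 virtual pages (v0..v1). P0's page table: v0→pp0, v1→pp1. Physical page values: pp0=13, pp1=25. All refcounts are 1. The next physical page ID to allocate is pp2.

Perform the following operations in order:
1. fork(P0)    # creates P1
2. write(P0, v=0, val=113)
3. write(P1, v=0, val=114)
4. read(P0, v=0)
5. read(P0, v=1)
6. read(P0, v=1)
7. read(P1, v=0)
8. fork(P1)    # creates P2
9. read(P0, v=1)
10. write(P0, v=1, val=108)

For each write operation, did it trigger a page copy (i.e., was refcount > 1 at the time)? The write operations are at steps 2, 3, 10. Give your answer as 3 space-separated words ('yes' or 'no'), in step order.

Op 1: fork(P0) -> P1. 2 ppages; refcounts: pp0:2 pp1:2
Op 2: write(P0, v0, 113). refcount(pp0)=2>1 -> COPY to pp2. 3 ppages; refcounts: pp0:1 pp1:2 pp2:1
Op 3: write(P1, v0, 114). refcount(pp0)=1 -> write in place. 3 ppages; refcounts: pp0:1 pp1:2 pp2:1
Op 4: read(P0, v0) -> 113. No state change.
Op 5: read(P0, v1) -> 25. No state change.
Op 6: read(P0, v1) -> 25. No state change.
Op 7: read(P1, v0) -> 114. No state change.
Op 8: fork(P1) -> P2. 3 ppages; refcounts: pp0:2 pp1:3 pp2:1
Op 9: read(P0, v1) -> 25. No state change.
Op 10: write(P0, v1, 108). refcount(pp1)=3>1 -> COPY to pp3. 4 ppages; refcounts: pp0:2 pp1:2 pp2:1 pp3:1

yes no yes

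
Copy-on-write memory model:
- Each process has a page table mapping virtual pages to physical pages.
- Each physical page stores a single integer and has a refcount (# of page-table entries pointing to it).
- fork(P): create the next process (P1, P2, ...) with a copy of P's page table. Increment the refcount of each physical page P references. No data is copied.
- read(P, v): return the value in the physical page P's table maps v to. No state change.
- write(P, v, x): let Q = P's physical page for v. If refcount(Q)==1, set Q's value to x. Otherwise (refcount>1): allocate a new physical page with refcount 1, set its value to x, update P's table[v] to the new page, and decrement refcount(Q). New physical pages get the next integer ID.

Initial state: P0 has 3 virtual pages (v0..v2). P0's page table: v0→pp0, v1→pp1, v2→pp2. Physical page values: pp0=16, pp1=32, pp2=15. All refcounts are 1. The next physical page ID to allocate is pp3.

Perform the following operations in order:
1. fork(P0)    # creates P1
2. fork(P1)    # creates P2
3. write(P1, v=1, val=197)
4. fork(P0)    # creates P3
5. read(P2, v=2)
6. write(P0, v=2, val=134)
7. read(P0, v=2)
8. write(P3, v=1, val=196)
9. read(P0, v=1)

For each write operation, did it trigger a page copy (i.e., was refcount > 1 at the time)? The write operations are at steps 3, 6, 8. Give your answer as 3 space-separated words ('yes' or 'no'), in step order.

Op 1: fork(P0) -> P1. 3 ppages; refcounts: pp0:2 pp1:2 pp2:2
Op 2: fork(P1) -> P2. 3 ppages; refcounts: pp0:3 pp1:3 pp2:3
Op 3: write(P1, v1, 197). refcount(pp1)=3>1 -> COPY to pp3. 4 ppages; refcounts: pp0:3 pp1:2 pp2:3 pp3:1
Op 4: fork(P0) -> P3. 4 ppages; refcounts: pp0:4 pp1:3 pp2:4 pp3:1
Op 5: read(P2, v2) -> 15. No state change.
Op 6: write(P0, v2, 134). refcount(pp2)=4>1 -> COPY to pp4. 5 ppages; refcounts: pp0:4 pp1:3 pp2:3 pp3:1 pp4:1
Op 7: read(P0, v2) -> 134. No state change.
Op 8: write(P3, v1, 196). refcount(pp1)=3>1 -> COPY to pp5. 6 ppages; refcounts: pp0:4 pp1:2 pp2:3 pp3:1 pp4:1 pp5:1
Op 9: read(P0, v1) -> 32. No state change.

yes yes yes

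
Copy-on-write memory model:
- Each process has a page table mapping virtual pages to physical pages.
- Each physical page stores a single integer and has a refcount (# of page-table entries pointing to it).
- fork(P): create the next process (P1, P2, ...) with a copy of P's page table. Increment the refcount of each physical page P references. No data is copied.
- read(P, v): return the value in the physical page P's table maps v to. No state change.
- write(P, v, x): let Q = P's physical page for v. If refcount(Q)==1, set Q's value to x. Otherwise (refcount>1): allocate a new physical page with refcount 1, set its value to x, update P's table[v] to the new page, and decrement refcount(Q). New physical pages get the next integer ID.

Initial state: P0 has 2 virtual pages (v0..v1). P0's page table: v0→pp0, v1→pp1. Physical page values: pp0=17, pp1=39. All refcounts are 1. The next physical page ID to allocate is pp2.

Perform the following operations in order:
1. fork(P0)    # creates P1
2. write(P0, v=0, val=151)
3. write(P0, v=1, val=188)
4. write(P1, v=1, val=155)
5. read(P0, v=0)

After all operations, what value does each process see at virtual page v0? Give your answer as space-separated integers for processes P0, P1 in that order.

Op 1: fork(P0) -> P1. 2 ppages; refcounts: pp0:2 pp1:2
Op 2: write(P0, v0, 151). refcount(pp0)=2>1 -> COPY to pp2. 3 ppages; refcounts: pp0:1 pp1:2 pp2:1
Op 3: write(P0, v1, 188). refcount(pp1)=2>1 -> COPY to pp3. 4 ppages; refcounts: pp0:1 pp1:1 pp2:1 pp3:1
Op 4: write(P1, v1, 155). refcount(pp1)=1 -> write in place. 4 ppages; refcounts: pp0:1 pp1:1 pp2:1 pp3:1
Op 5: read(P0, v0) -> 151. No state change.
P0: v0 -> pp2 = 151
P1: v0 -> pp0 = 17

Answer: 151 17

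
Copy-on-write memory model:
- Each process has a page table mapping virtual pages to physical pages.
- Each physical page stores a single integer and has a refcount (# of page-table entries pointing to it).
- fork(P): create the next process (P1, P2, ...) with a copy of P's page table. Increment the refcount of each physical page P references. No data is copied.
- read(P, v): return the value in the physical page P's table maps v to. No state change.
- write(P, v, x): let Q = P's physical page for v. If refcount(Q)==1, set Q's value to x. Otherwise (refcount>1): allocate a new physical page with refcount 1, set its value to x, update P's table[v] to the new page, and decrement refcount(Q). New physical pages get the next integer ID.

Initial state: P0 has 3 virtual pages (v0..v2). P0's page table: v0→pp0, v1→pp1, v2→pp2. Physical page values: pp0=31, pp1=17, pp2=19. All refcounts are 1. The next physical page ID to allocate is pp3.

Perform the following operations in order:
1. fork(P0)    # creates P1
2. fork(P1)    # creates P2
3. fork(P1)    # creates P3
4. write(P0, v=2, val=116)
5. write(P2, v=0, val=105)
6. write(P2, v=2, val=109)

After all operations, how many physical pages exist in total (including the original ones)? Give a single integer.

Op 1: fork(P0) -> P1. 3 ppages; refcounts: pp0:2 pp1:2 pp2:2
Op 2: fork(P1) -> P2. 3 ppages; refcounts: pp0:3 pp1:3 pp2:3
Op 3: fork(P1) -> P3. 3 ppages; refcounts: pp0:4 pp1:4 pp2:4
Op 4: write(P0, v2, 116). refcount(pp2)=4>1 -> COPY to pp3. 4 ppages; refcounts: pp0:4 pp1:4 pp2:3 pp3:1
Op 5: write(P2, v0, 105). refcount(pp0)=4>1 -> COPY to pp4. 5 ppages; refcounts: pp0:3 pp1:4 pp2:3 pp3:1 pp4:1
Op 6: write(P2, v2, 109). refcount(pp2)=3>1 -> COPY to pp5. 6 ppages; refcounts: pp0:3 pp1:4 pp2:2 pp3:1 pp4:1 pp5:1

Answer: 6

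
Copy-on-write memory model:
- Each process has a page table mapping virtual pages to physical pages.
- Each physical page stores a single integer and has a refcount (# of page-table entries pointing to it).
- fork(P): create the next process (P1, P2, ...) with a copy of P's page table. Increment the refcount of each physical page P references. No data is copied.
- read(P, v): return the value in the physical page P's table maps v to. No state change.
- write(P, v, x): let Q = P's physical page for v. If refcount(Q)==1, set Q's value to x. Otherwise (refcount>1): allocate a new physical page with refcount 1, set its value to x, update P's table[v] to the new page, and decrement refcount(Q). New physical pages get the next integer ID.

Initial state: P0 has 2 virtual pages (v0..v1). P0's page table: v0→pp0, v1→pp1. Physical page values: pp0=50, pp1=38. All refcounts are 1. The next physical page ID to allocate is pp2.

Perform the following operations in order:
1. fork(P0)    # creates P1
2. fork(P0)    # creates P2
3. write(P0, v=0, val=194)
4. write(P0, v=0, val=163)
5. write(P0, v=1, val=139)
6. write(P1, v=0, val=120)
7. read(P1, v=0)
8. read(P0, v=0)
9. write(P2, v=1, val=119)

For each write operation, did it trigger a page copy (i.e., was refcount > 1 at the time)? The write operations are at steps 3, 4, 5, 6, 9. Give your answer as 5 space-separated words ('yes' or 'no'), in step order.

Op 1: fork(P0) -> P1. 2 ppages; refcounts: pp0:2 pp1:2
Op 2: fork(P0) -> P2. 2 ppages; refcounts: pp0:3 pp1:3
Op 3: write(P0, v0, 194). refcount(pp0)=3>1 -> COPY to pp2. 3 ppages; refcounts: pp0:2 pp1:3 pp2:1
Op 4: write(P0, v0, 163). refcount(pp2)=1 -> write in place. 3 ppages; refcounts: pp0:2 pp1:3 pp2:1
Op 5: write(P0, v1, 139). refcount(pp1)=3>1 -> COPY to pp3. 4 ppages; refcounts: pp0:2 pp1:2 pp2:1 pp3:1
Op 6: write(P1, v0, 120). refcount(pp0)=2>1 -> COPY to pp4. 5 ppages; refcounts: pp0:1 pp1:2 pp2:1 pp3:1 pp4:1
Op 7: read(P1, v0) -> 120. No state change.
Op 8: read(P0, v0) -> 163. No state change.
Op 9: write(P2, v1, 119). refcount(pp1)=2>1 -> COPY to pp5. 6 ppages; refcounts: pp0:1 pp1:1 pp2:1 pp3:1 pp4:1 pp5:1

yes no yes yes yes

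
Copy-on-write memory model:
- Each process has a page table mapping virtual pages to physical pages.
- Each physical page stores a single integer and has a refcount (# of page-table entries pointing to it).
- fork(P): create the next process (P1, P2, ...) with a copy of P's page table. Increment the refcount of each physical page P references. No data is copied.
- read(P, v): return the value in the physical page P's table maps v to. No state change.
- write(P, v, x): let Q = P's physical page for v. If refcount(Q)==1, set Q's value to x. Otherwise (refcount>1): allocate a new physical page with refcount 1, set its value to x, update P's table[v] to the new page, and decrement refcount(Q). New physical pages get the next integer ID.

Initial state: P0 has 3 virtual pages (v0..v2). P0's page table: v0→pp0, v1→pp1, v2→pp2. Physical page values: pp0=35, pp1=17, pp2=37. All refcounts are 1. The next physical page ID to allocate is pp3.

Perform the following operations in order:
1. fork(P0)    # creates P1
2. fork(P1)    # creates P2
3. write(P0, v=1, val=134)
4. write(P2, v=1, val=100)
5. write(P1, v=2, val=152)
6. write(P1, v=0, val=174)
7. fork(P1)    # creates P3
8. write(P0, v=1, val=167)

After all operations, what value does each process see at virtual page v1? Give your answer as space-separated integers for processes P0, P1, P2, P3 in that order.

Op 1: fork(P0) -> P1. 3 ppages; refcounts: pp0:2 pp1:2 pp2:2
Op 2: fork(P1) -> P2. 3 ppages; refcounts: pp0:3 pp1:3 pp2:3
Op 3: write(P0, v1, 134). refcount(pp1)=3>1 -> COPY to pp3. 4 ppages; refcounts: pp0:3 pp1:2 pp2:3 pp3:1
Op 4: write(P2, v1, 100). refcount(pp1)=2>1 -> COPY to pp4. 5 ppages; refcounts: pp0:3 pp1:1 pp2:3 pp3:1 pp4:1
Op 5: write(P1, v2, 152). refcount(pp2)=3>1 -> COPY to pp5. 6 ppages; refcounts: pp0:3 pp1:1 pp2:2 pp3:1 pp4:1 pp5:1
Op 6: write(P1, v0, 174). refcount(pp0)=3>1 -> COPY to pp6. 7 ppages; refcounts: pp0:2 pp1:1 pp2:2 pp3:1 pp4:1 pp5:1 pp6:1
Op 7: fork(P1) -> P3. 7 ppages; refcounts: pp0:2 pp1:2 pp2:2 pp3:1 pp4:1 pp5:2 pp6:2
Op 8: write(P0, v1, 167). refcount(pp3)=1 -> write in place. 7 ppages; refcounts: pp0:2 pp1:2 pp2:2 pp3:1 pp4:1 pp5:2 pp6:2
P0: v1 -> pp3 = 167
P1: v1 -> pp1 = 17
P2: v1 -> pp4 = 100
P3: v1 -> pp1 = 17

Answer: 167 17 100 17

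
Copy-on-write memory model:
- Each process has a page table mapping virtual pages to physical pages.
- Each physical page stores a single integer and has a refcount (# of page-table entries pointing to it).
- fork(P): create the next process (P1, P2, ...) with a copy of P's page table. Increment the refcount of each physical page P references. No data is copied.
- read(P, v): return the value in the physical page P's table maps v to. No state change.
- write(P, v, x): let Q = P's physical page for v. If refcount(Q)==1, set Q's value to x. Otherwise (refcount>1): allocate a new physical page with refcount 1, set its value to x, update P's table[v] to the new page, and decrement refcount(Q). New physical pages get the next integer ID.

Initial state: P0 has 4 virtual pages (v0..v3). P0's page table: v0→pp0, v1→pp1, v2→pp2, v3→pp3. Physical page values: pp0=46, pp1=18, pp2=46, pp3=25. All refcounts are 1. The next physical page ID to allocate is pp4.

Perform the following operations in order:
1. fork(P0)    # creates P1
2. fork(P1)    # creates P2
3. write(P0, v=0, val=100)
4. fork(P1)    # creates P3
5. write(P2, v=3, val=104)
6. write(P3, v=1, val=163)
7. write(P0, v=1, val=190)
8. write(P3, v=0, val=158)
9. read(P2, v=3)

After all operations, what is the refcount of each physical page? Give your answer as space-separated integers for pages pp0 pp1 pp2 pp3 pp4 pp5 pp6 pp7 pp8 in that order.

Op 1: fork(P0) -> P1. 4 ppages; refcounts: pp0:2 pp1:2 pp2:2 pp3:2
Op 2: fork(P1) -> P2. 4 ppages; refcounts: pp0:3 pp1:3 pp2:3 pp3:3
Op 3: write(P0, v0, 100). refcount(pp0)=3>1 -> COPY to pp4. 5 ppages; refcounts: pp0:2 pp1:3 pp2:3 pp3:3 pp4:1
Op 4: fork(P1) -> P3. 5 ppages; refcounts: pp0:3 pp1:4 pp2:4 pp3:4 pp4:1
Op 5: write(P2, v3, 104). refcount(pp3)=4>1 -> COPY to pp5. 6 ppages; refcounts: pp0:3 pp1:4 pp2:4 pp3:3 pp4:1 pp5:1
Op 6: write(P3, v1, 163). refcount(pp1)=4>1 -> COPY to pp6. 7 ppages; refcounts: pp0:3 pp1:3 pp2:4 pp3:3 pp4:1 pp5:1 pp6:1
Op 7: write(P0, v1, 190). refcount(pp1)=3>1 -> COPY to pp7. 8 ppages; refcounts: pp0:3 pp1:2 pp2:4 pp3:3 pp4:1 pp5:1 pp6:1 pp7:1
Op 8: write(P3, v0, 158). refcount(pp0)=3>1 -> COPY to pp8. 9 ppages; refcounts: pp0:2 pp1:2 pp2:4 pp3:3 pp4:1 pp5:1 pp6:1 pp7:1 pp8:1
Op 9: read(P2, v3) -> 104. No state change.

Answer: 2 2 4 3 1 1 1 1 1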